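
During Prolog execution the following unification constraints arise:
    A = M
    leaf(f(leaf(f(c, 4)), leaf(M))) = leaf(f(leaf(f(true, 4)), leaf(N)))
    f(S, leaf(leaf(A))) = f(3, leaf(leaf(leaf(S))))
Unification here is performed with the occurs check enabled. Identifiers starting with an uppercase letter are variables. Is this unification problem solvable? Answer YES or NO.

NO

Bind A := M; substituting into the one remaining equation that mentions A gives: f(S, leaf(leaf(M))) = f(3, leaf(leaf(leaf(S)))).
Decompose leaf/1: f(leaf(f(c, 4)), leaf(M)) = f(leaf(f(true, 4)), leaf(N)).
Decompose f/2: leaf(f(c, 4)) = leaf(f(true, 4)),  leaf(M) = leaf(N).
Decompose leaf/1: f(c, 4) = f(true, 4).
Decompose f/2: c = true,  4 = 4.
Clash: constants c and true differ; no unifier exists.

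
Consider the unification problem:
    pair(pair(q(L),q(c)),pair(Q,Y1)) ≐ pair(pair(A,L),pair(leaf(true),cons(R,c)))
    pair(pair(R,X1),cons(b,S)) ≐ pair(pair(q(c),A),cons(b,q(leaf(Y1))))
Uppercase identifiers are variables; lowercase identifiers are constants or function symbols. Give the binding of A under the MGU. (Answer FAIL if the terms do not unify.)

q(q(c))

Decompose pair/2: pair(q(L),q(c)) ≐ pair(A,L),  pair(Q,Y1) ≐ pair(leaf(true),cons(R,c)).
Decompose pair/2: q(L) ≐ A,  q(c) ≐ L.
Bind A := q(L); substituting into the one remaining equation that mentions A gives: pair(pair(R,X1),cons(b,S)) ≐ pair(pair(q(c),q(L)),cons(b,q(leaf(Y1)))).
Bind L := q(c); substituting into the one remaining equation that mentions L gives: pair(pair(R,X1),cons(b,S)) ≐ pair(pair(q(c),q(q(c))),cons(b,q(leaf(Y1)))). Substituting into the earlier binding gives A := q(q(c)).
Decompose pair/2: Q ≐ leaf(true),  Y1 ≐ cons(R,c).
Bind Q := leaf(true); no other remaining equation mentions Q.
Bind Y1 := cons(R,c); substituting into the remaining equation gives: pair(pair(R,X1),cons(b,S)) ≐ pair(pair(q(c),q(q(c))),cons(b,q(leaf(cons(R,c))))).
Decompose pair/2: pair(R,X1) ≐ pair(q(c),q(q(c))),  cons(b,S) ≐ cons(b,q(leaf(cons(R,c)))).
Decompose pair/2: R ≐ q(c),  X1 ≐ q(q(c)).
Bind R := q(c); substituting into the one remaining equation that mentions R gives: cons(b,S) ≐ cons(b,q(leaf(cons(q(c),c)))). Substituting into the earlier binding gives Y1 := cons(q(c),c).
Bind X1 := q(q(c)); no other remaining equation mentions X1.
Decompose cons/2: b ≐ b,  S ≐ q(leaf(cons(q(c),c))).
Delete trivial equation b ≐ b.
Bind S := q(leaf(cons(q(c),c))).
MGU = { A := q(q(c)), L := q(c), Q := leaf(true), Y1 := cons(q(c),c), R := q(c), X1 := q(q(c)), S := q(leaf(cons(q(c),c))) }, so A := q(q(c)).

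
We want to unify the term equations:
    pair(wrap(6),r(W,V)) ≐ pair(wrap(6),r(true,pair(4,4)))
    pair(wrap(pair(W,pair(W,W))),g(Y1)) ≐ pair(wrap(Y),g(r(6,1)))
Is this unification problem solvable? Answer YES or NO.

Decompose pair/2: wrap(6) ≐ wrap(6),  r(W,V) ≐ r(true,pair(4,4)).
Delete trivial equation wrap(6) ≐ wrap(6).
Decompose r/2: W ≐ true,  V ≐ pair(4,4).
Bind W := true; substituting into the one remaining equation that mentions W gives: pair(wrap(pair(true,pair(true,true))),g(Y1)) ≐ pair(wrap(Y),g(r(6,1))).
Bind V := pair(4,4); no other remaining equation mentions V.
Decompose pair/2: wrap(pair(true,pair(true,true))) ≐ wrap(Y),  g(Y1) ≐ g(r(6,1)).
Decompose wrap/1: pair(true,pair(true,true)) ≐ Y.
Bind Y := pair(true,pair(true,true)); no other remaining equation mentions Y.
Decompose g/1: Y1 ≐ r(6,1).
Bind Y1 := r(6,1).
No equations remain and no clash or occurs-check failure arose, so a unifier exists.

YES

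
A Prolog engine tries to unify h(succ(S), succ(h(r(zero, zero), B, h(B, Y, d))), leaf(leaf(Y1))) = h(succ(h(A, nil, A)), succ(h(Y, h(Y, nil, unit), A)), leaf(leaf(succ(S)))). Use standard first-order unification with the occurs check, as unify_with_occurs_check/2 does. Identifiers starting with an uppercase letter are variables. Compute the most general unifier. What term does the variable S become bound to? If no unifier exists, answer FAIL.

Decompose h/3: succ(S) = succ(h(A, nil, A)),  succ(h(r(zero, zero), B, h(B, Y, d))) = succ(h(Y, h(Y, nil, unit), A)),  leaf(leaf(Y1)) = leaf(leaf(succ(S))).
Decompose succ/1: S = h(A, nil, A).
Bind S := h(A, nil, A); substituting into the one remaining equation that mentions S gives: leaf(leaf(Y1)) = leaf(leaf(succ(h(A, nil, A)))).
Decompose succ/1: h(r(zero, zero), B, h(B, Y, d)) = h(Y, h(Y, nil, unit), A).
Decompose h/3: r(zero, zero) = Y,  B = h(Y, nil, unit),  h(B, Y, d) = A.
Bind Y := r(zero, zero); substituting into the 2 remaining equations that mention Y gives: B = h(r(zero, zero), nil, unit),  h(B, r(zero, zero), d) = A.
Bind B := h(r(zero, zero), nil, unit); substituting into the one remaining equation that mentions B gives: h(h(r(zero, zero), nil, unit), r(zero, zero), d) = A.
Bind A := h(h(r(zero, zero), nil, unit), r(zero, zero), d); substituting into the remaining equation gives: leaf(leaf(Y1)) = leaf(leaf(succ(h(h(h(r(zero, zero), nil, unit), r(zero, zero), d), nil, h(h(r(zero, zero), nil, unit), r(zero, zero), d))))). Substituting into the earlier binding gives S := h(h(h(r(zero, zero), nil, unit), r(zero, zero), d), nil, h(h(r(zero, zero), nil, unit), r(zero, zero), d)).
Decompose leaf/1: leaf(Y1) = leaf(succ(h(h(h(r(zero, zero), nil, unit), r(zero, zero), d), nil, h(h(r(zero, zero), nil, unit), r(zero, zero), d)))).
Decompose leaf/1: Y1 = succ(h(h(h(r(zero, zero), nil, unit), r(zero, zero), d), nil, h(h(r(zero, zero), nil, unit), r(zero, zero), d))).
Bind Y1 := succ(h(h(h(r(zero, zero), nil, unit), r(zero, zero), d), nil, h(h(r(zero, zero), nil, unit), r(zero, zero), d))).
MGU = { S ↦ h(h(h(r(zero, zero), nil, unit), r(zero, zero), d), nil, h(h(r(zero, zero), nil, unit), r(zero, zero), d)), Y ↦ r(zero, zero), B ↦ h(r(zero, zero), nil, unit), A ↦ h(h(r(zero, zero), nil, unit), r(zero, zero), d), Y1 ↦ succ(h(h(h(r(zero, zero), nil, unit), r(zero, zero), d), nil, h(h(r(zero, zero), nil, unit), r(zero, zero), d))) }, so S ↦ h(h(h(r(zero, zero), nil, unit), r(zero, zero), d), nil, h(h(r(zero, zero), nil, unit), r(zero, zero), d)).

h(h(h(r(zero, zero), nil, unit), r(zero, zero), d), nil, h(h(r(zero, zero), nil, unit), r(zero, zero), d))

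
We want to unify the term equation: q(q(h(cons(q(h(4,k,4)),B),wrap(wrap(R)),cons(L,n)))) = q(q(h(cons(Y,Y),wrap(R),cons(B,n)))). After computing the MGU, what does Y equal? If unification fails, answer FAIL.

FAIL

Decompose q/1: q(h(cons(q(h(4,k,4)),B),wrap(wrap(R)),cons(L,n))) = q(h(cons(Y,Y),wrap(R),cons(B,n))).
Decompose q/1: h(cons(q(h(4,k,4)),B),wrap(wrap(R)),cons(L,n)) = h(cons(Y,Y),wrap(R),cons(B,n)).
Decompose h/3: cons(q(h(4,k,4)),B) = cons(Y,Y),  wrap(wrap(R)) = wrap(R),  cons(L,n) = cons(B,n).
Decompose cons/2: q(h(4,k,4)) = Y,  B = Y.
Bind Y := q(h(4,k,4)); substituting into the one remaining equation that mentions Y gives: B = q(h(4,k,4)).
Bind B := q(h(4,k,4)); substituting into the one remaining equation that mentions B gives: cons(L,n) = cons(q(h(4,k,4)),n).
Decompose wrap/1: wrap(R) = R.
Occurs check fails: R occurs in wrap(R); the equation R = wrap(R) has no finite solution.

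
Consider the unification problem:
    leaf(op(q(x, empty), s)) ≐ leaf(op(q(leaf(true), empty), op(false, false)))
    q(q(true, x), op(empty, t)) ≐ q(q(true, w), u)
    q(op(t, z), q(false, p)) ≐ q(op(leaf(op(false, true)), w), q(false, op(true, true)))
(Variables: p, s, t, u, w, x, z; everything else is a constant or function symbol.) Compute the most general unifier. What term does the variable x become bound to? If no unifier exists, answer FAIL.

Decompose leaf/1: op(q(x, empty), s) ≐ op(q(leaf(true), empty), op(false, false)).
Decompose op/2: q(x, empty) ≐ q(leaf(true), empty),  s ≐ op(false, false).
Decompose q/2: x ≐ leaf(true),  empty ≐ empty.
Bind x := leaf(true); substituting into the one remaining equation that mentions x gives: q(q(true, leaf(true)), op(empty, t)) ≐ q(q(true, w), u).
Delete trivial equation empty ≐ empty.
Bind s := op(false, false); no other remaining equation mentions s.
Decompose q/2: q(true, leaf(true)) ≐ q(true, w),  op(empty, t) ≐ u.
Decompose q/2: true ≐ true,  leaf(true) ≐ w.
Delete trivial equation true ≐ true.
Bind w := leaf(true); substituting into the one remaining equation that mentions w gives: q(op(t, z), q(false, p)) ≐ q(op(leaf(op(false, true)), leaf(true)), q(false, op(true, true))).
Bind u := op(empty, t); no other remaining equation mentions u.
Decompose q/2: op(t, z) ≐ op(leaf(op(false, true)), leaf(true)),  q(false, p) ≐ q(false, op(true, true)).
Decompose op/2: t ≐ leaf(op(false, true)),  z ≐ leaf(true).
Bind t := leaf(op(false, true)); no other remaining equation mentions t. Substituting into the earlier binding gives u := op(empty, leaf(op(false, true))).
Bind z := leaf(true); no other remaining equation mentions z.
Decompose q/2: false ≐ false,  p ≐ op(true, true).
Delete trivial equation false ≐ false.
Bind p := op(true, true).
MGU = { x := leaf(true), s := op(false, false), w := leaf(true), u := op(empty, leaf(op(false, true))), t := leaf(op(false, true)), z := leaf(true), p := op(true, true) }, so x := leaf(true).

leaf(true)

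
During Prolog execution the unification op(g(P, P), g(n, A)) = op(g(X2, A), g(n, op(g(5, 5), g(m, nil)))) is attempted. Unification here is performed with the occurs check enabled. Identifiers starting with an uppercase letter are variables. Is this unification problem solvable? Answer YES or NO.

Decompose op/2: g(P, P) = g(X2, A),  g(n, A) = g(n, op(g(5, 5), g(m, nil))).
Decompose g/2: P = X2,  P = A.
Bind P := X2; substituting into the one remaining equation that mentions P gives: X2 = A.
Bind X2 := A; no other remaining equation mentions X2. Substituting into the earlier binding gives P := A.
Decompose g/2: n = n,  A = op(g(5, 5), g(m, nil)).
Delete trivial equation n = n.
Bind A := op(g(5, 5), g(m, nil)). Substituting into the earlier bindings gives P := op(g(5, 5), g(m, nil)), X2 := op(g(5, 5), g(m, nil)).
No equations remain and no clash or occurs-check failure arose, so a unifier exists.

YES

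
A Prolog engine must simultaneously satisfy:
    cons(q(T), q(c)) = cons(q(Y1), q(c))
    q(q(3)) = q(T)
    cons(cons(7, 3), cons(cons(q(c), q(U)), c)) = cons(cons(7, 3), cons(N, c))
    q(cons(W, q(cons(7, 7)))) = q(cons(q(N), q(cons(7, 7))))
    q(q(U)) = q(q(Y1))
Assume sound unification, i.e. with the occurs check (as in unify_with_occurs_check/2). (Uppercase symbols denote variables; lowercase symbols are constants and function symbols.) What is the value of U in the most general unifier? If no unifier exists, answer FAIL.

q(3)

Decompose cons/2: q(T) = q(Y1),  q(c) = q(c).
Decompose q/1: T = Y1.
Bind T := Y1; substituting into the one remaining equation that mentions T gives: q(q(3)) = q(Y1).
Delete trivial equation q(c) = q(c).
Decompose q/1: q(3) = Y1.
Bind Y1 := q(3); substituting into the one remaining equation that mentions Y1 gives: q(q(U)) = q(q(q(3))). Substituting into the earlier binding gives T := q(3).
Decompose cons/2: cons(7, 3) = cons(7, 3),  cons(cons(q(c), q(U)), c) = cons(N, c).
Delete trivial equation cons(7, 3) = cons(7, 3).
Decompose cons/2: cons(q(c), q(U)) = N,  c = c.
Bind N := cons(q(c), q(U)); substituting into the one remaining equation that mentions N gives: q(cons(W, q(cons(7, 7)))) = q(cons(q(cons(q(c), q(U))), q(cons(7, 7)))).
Delete trivial equation c = c.
Decompose q/1: cons(W, q(cons(7, 7))) = cons(q(cons(q(c), q(U))), q(cons(7, 7))).
Decompose cons/2: W = q(cons(q(c), q(U))),  q(cons(7, 7)) = q(cons(7, 7)).
Bind W := q(cons(q(c), q(U))); no other remaining equation mentions W.
Delete trivial equation q(cons(7, 7)) = q(cons(7, 7)).
Decompose q/1: q(U) = q(q(3)).
Decompose q/1: U = q(3).
Bind U := q(3). Substituting into the earlier bindings gives N := cons(q(c), q(q(3))), W := q(cons(q(c), q(q(3)))).
MGU = { T = q(3), Y1 = q(3), N = cons(q(c), q(q(3))), W = q(cons(q(c), q(q(3)))), U = q(3) }, so U = q(3).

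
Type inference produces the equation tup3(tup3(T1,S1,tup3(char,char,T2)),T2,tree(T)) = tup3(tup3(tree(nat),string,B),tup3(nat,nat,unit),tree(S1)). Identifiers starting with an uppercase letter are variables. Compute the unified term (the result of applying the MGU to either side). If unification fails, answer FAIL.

Decompose tup3/3: tup3(T1,S1,tup3(char,char,T2)) = tup3(tree(nat),string,B),  T2 = tup3(nat,nat,unit),  tree(T) = tree(S1).
Decompose tup3/3: T1 = tree(nat),  S1 = string,  tup3(char,char,T2) = B.
Bind T1 := tree(nat); no other remaining equation mentions T1.
Bind S1 := string; substituting into the one remaining equation that mentions S1 gives: tree(T) = tree(string).
Bind B := tup3(char,char,T2); no other remaining equation mentions B.
Bind T2 := tup3(nat,nat,unit); no other remaining equation mentions T2. Substituting into the earlier binding gives B := tup3(char,char,tup3(nat,nat,unit)).
Decompose tree/1: T = string.
Bind T := string.
Applying the MGU to either side gives tup3(tup3(tree(nat),string,tup3(char,char,tup3(nat,nat,unit))),tup3(nat,nat,unit),tree(string)).

tup3(tup3(tree(nat),string,tup3(char,char,tup3(nat,nat,unit))),tup3(nat,nat,unit),tree(string))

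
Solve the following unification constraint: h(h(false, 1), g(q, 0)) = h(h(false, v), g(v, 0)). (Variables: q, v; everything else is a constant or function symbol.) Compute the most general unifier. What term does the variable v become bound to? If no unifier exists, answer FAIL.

1

Decompose h/2: h(false, 1) = h(false, v),  g(q, 0) = g(v, 0).
Decompose h/2: false = false,  1 = v.
Delete trivial equation false = false.
Bind v := 1; substituting into the remaining equation gives: g(q, 0) = g(1, 0).
Decompose g/2: q = 1,  0 = 0.
Bind q := 1; no other remaining equation mentions q.
Delete trivial equation 0 = 0.
MGU = { v := 1, q := 1 }, so v := 1.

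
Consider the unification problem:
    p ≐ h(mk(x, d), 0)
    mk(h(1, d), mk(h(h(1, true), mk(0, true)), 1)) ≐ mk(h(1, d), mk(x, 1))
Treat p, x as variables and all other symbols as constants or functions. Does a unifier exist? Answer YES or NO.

Bind p := h(mk(x, d), 0); no other remaining equation mentions p.
Decompose mk/2: h(1, d) ≐ h(1, d),  mk(h(h(1, true), mk(0, true)), 1) ≐ mk(x, 1).
Delete trivial equation h(1, d) ≐ h(1, d).
Decompose mk/2: h(h(1, true), mk(0, true)) ≐ x,  1 ≐ 1.
Bind x := h(h(1, true), mk(0, true)); no other remaining equation mentions x. Substituting into the earlier binding gives p := h(mk(h(h(1, true), mk(0, true)), d), 0).
Delete trivial equation 1 ≐ 1.
No equations remain and no clash or occurs-check failure arose, so a unifier exists.

YES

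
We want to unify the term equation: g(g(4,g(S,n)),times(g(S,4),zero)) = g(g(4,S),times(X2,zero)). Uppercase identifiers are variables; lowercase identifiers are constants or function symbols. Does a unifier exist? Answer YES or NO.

NO

Decompose g/2: g(4,g(S,n)) = g(4,S),  times(g(S,4),zero) = times(X2,zero).
Decompose g/2: 4 = 4,  g(S,n) = S.
Delete trivial equation 4 = 4.
Occurs check fails: S occurs in g(S,n); the equation S = g(S,n) has no finite solution.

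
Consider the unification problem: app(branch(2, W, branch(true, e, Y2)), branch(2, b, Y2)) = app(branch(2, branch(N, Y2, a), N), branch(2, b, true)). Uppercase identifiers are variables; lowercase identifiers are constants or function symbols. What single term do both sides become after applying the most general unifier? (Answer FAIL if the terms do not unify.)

app(branch(2, branch(branch(true, e, true), true, a), branch(true, e, true)), branch(2, b, true))

Decompose app/2: branch(2, W, branch(true, e, Y2)) = branch(2, branch(N, Y2, a), N),  branch(2, b, Y2) = branch(2, b, true).
Decompose branch/3: 2 = 2,  W = branch(N, Y2, a),  branch(true, e, Y2) = N.
Delete trivial equation 2 = 2.
Bind W := branch(N, Y2, a); no other remaining equation mentions W.
Bind N := branch(true, e, Y2); no other remaining equation mentions N. Substituting into the earlier binding gives W := branch(branch(true, e, Y2), Y2, a).
Decompose branch/3: 2 = 2,  b = b,  Y2 = true.
Delete trivial equation 2 = 2.
Delete trivial equation b = b.
Bind Y2 := true. Substituting into the earlier bindings gives W := branch(branch(true, e, true), true, a), N := branch(true, e, true).
Applying the MGU to either side gives app(branch(2, branch(branch(true, e, true), true, a), branch(true, e, true)), branch(2, b, true)).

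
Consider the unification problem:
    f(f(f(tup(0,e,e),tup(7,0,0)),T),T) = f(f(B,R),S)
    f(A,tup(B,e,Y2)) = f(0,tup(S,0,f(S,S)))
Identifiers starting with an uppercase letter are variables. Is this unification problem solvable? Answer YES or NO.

NO

Decompose f/2: f(f(tup(0,e,e),tup(7,0,0)),T) = f(B,R),  T = S.
Decompose f/2: f(tup(0,e,e),tup(7,0,0)) = B,  T = R.
Bind B := f(tup(0,e,e),tup(7,0,0)); substituting into the one remaining equation that mentions B gives: f(A,tup(f(tup(0,e,e),tup(7,0,0)),e,Y2)) = f(0,tup(S,0,f(S,S))).
Bind T := R; substituting into the one remaining equation that mentions T gives: R = S.
Bind R := S; no other remaining equation mentions R. Substituting into the earlier binding gives T := S.
Decompose f/2: A = 0,  tup(f(tup(0,e,e),tup(7,0,0)),e,Y2) = tup(S,0,f(S,S)).
Bind A := 0; no other remaining equation mentions A.
Decompose tup/3: f(tup(0,e,e),tup(7,0,0)) = S,  e = 0,  Y2 = f(S,S).
Bind S := f(tup(0,e,e),tup(7,0,0)); substituting into the one remaining equation that mentions S gives: Y2 = f(f(tup(0,e,e),tup(7,0,0)),f(tup(0,e,e),tup(7,0,0))). Substituting into the earlier bindings gives T := f(tup(0,e,e),tup(7,0,0)), R := f(tup(0,e,e),tup(7,0,0)).
Clash: constants e and 0 differ; no unifier exists.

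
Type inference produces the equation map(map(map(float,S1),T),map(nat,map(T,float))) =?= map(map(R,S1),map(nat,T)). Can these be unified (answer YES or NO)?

NO

Decompose map/2: map(map(float,S1),T) =?= map(R,S1),  map(nat,map(T,float)) =?= map(nat,T).
Decompose map/2: map(float,S1) =?= R,  T =?= S1.
Bind R := map(float,S1); no other remaining equation mentions R.
Bind T := S1; substituting into the remaining equation gives: map(nat,map(S1,float)) =?= map(nat,S1).
Decompose map/2: nat =?= nat,  map(S1,float) =?= S1.
Delete trivial equation nat =?= nat.
Occurs check fails: S1 occurs in map(S1,float); the equation S1 =?= map(S1,float) has no finite solution.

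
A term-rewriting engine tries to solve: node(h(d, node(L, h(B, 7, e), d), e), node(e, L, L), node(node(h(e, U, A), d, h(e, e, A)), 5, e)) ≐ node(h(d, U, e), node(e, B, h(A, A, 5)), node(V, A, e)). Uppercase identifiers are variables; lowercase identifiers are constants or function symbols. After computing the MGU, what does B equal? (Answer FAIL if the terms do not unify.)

Decompose node/3: h(d, node(L, h(B, 7, e), d), e) ≐ h(d, U, e),  node(e, L, L) ≐ node(e, B, h(A, A, 5)),  node(node(h(e, U, A), d, h(e, e, A)), 5, e) ≐ node(V, A, e).
Decompose h/3: d ≐ d,  node(L, h(B, 7, e), d) ≐ U,  e ≐ e.
Delete trivial equation d ≐ d.
Bind U := node(L, h(B, 7, e), d); substituting into the one remaining equation that mentions U gives: node(node(h(e, node(L, h(B, 7, e), d), A), d, h(e, e, A)), 5, e) ≐ node(V, A, e).
Delete trivial equation e ≐ e.
Decompose node/3: e ≐ e,  L ≐ B,  L ≐ h(A, A, 5).
Delete trivial equation e ≐ e.
Bind L := B; substituting into the remaining equations gives: B ≐ h(A, A, 5),  node(node(h(e, node(B, h(B, 7, e), d), A), d, h(e, e, A)), 5, e) ≐ node(V, A, e). Substituting into the earlier binding gives U := node(B, h(B, 7, e), d).
Bind B := h(A, A, 5); substituting into the remaining equation gives: node(node(h(e, node(h(A, A, 5), h(h(A, A, 5), 7, e), d), A), d, h(e, e, A)), 5, e) ≐ node(V, A, e). Substituting into the earlier bindings gives U := node(h(A, A, 5), h(h(A, A, 5), 7, e), d), L := h(A, A, 5).
Decompose node/3: node(h(e, node(h(A, A, 5), h(h(A, A, 5), 7, e), d), A), d, h(e, e, A)) ≐ V,  5 ≐ A,  e ≐ e.
Bind V := node(h(e, node(h(A, A, 5), h(h(A, A, 5), 7, e), d), A), d, h(e, e, A)); no other remaining equation mentions V.
Bind A := 5; no other remaining equation mentions A. Substituting into the earlier bindings gives U := node(h(5, 5, 5), h(h(5, 5, 5), 7, e), d), L := h(5, 5, 5), B := h(5, 5, 5), V := node(h(e, node(h(5, 5, 5), h(h(5, 5, 5), 7, e), d), 5), d, h(e, e, 5)).
Delete trivial equation e ≐ e.
MGU = { U ↦ node(h(5, 5, 5), h(h(5, 5, 5), 7, e), d), L ↦ h(5, 5, 5), B ↦ h(5, 5, 5), V ↦ node(h(e, node(h(5, 5, 5), h(h(5, 5, 5), 7, e), d), 5), d, h(e, e, 5)), A ↦ 5 }, so B ↦ h(5, 5, 5).

h(5, 5, 5)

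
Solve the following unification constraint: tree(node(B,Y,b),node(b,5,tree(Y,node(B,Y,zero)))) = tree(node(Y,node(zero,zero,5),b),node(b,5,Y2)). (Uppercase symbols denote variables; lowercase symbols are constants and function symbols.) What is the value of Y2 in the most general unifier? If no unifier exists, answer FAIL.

tree(node(zero,zero,5),node(node(zero,zero,5),node(zero,zero,5),zero))

Decompose tree/2: node(B,Y,b) = node(Y,node(zero,zero,5),b),  node(b,5,tree(Y,node(B,Y,zero))) = node(b,5,Y2).
Decompose node/3: B = Y,  Y = node(zero,zero,5),  b = b.
Bind B := Y; substituting into the one remaining equation that mentions B gives: node(b,5,tree(Y,node(Y,Y,zero))) = node(b,5,Y2).
Bind Y := node(zero,zero,5); substituting into the one remaining equation that mentions Y gives: node(b,5,tree(node(zero,zero,5),node(node(zero,zero,5),node(zero,zero,5),zero))) = node(b,5,Y2). Substituting into the earlier binding gives B := node(zero,zero,5).
Delete trivial equation b = b.
Decompose node/3: b = b,  5 = 5,  tree(node(zero,zero,5),node(node(zero,zero,5),node(zero,zero,5),zero)) = Y2.
Delete trivial equation b = b.
Delete trivial equation 5 = 5.
Bind Y2 := tree(node(zero,zero,5),node(node(zero,zero,5),node(zero,zero,5),zero)).
MGU = { B := node(zero,zero,5), Y := node(zero,zero,5), Y2 := tree(node(zero,zero,5),node(node(zero,zero,5),node(zero,zero,5),zero)) }, so Y2 := tree(node(zero,zero,5),node(node(zero,zero,5),node(zero,zero,5),zero)).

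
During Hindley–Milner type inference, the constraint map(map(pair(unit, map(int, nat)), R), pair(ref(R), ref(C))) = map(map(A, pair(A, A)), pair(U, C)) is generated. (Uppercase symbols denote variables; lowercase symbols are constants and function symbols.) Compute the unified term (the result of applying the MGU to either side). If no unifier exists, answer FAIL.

Decompose map/2: map(pair(unit, map(int, nat)), R) = map(A, pair(A, A)),  pair(ref(R), ref(C)) = pair(U, C).
Decompose map/2: pair(unit, map(int, nat)) = A,  R = pair(A, A).
Bind A := pair(unit, map(int, nat)); substituting into the one remaining equation that mentions A gives: R = pair(pair(unit, map(int, nat)), pair(unit, map(int, nat))).
Bind R := pair(pair(unit, map(int, nat)), pair(unit, map(int, nat))); substituting into the remaining equation gives: pair(ref(pair(pair(unit, map(int, nat)), pair(unit, map(int, nat)))), ref(C)) = pair(U, C).
Decompose pair/2: ref(pair(pair(unit, map(int, nat)), pair(unit, map(int, nat)))) = U,  ref(C) = C.
Bind U := ref(pair(pair(unit, map(int, nat)), pair(unit, map(int, nat)))); no other remaining equation mentions U.
Occurs check fails: C occurs in ref(C); the equation C = ref(C) has no finite solution.

FAIL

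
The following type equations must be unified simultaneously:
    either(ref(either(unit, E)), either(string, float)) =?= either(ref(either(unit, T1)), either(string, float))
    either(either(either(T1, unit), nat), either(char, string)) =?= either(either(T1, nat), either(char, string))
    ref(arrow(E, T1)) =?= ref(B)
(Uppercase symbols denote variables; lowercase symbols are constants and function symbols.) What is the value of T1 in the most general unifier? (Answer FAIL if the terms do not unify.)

FAIL

Decompose either/2: ref(either(unit, E)) =?= ref(either(unit, T1)),  either(string, float) =?= either(string, float).
Decompose ref/1: either(unit, E) =?= either(unit, T1).
Decompose either/2: unit =?= unit,  E =?= T1.
Delete trivial equation unit =?= unit.
Bind E := T1; substituting into the one remaining equation that mentions E gives: ref(arrow(T1, T1)) =?= ref(B).
Delete trivial equation either(string, float) =?= either(string, float).
Decompose either/2: either(either(T1, unit), nat) =?= either(T1, nat),  either(char, string) =?= either(char, string).
Decompose either/2: either(T1, unit) =?= T1,  nat =?= nat.
Occurs check fails: T1 occurs in either(T1, unit); the equation T1 =?= either(T1, unit) has no finite solution.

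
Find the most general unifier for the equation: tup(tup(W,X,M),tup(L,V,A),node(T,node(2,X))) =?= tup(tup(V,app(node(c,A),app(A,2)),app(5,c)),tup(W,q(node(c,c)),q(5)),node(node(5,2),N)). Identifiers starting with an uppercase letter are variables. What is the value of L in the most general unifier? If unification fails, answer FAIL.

Decompose tup/3: tup(W,X,M) =?= tup(V,app(node(c,A),app(A,2)),app(5,c)),  tup(L,V,A) =?= tup(W,q(node(c,c)),q(5)),  node(T,node(2,X)) =?= node(node(5,2),N).
Decompose tup/3: W =?= V,  X =?= app(node(c,A),app(A,2)),  M =?= app(5,c).
Bind W := V; substituting into the one remaining equation that mentions W gives: tup(L,V,A) =?= tup(V,q(node(c,c)),q(5)).
Bind X := app(node(c,A),app(A,2)); substituting into the one remaining equation that mentions X gives: node(T,node(2,app(node(c,A),app(A,2)))) =?= node(node(5,2),N).
Bind M := app(5,c); no other remaining equation mentions M.
Decompose tup/3: L =?= V,  V =?= q(node(c,c)),  A =?= q(5).
Bind L := V; no other remaining equation mentions L.
Bind V := q(node(c,c)); no other remaining equation mentions V. Substituting into the earlier bindings gives W := q(node(c,c)), L := q(node(c,c)).
Bind A := q(5); substituting into the remaining equation gives: node(T,node(2,app(node(c,q(5)),app(q(5),2)))) =?= node(node(5,2),N). Substituting into the earlier binding gives X := app(node(c,q(5)),app(q(5),2)).
Decompose node/2: T =?= node(5,2),  node(2,app(node(c,q(5)),app(q(5),2))) =?= N.
Bind T := node(5,2); no other remaining equation mentions T.
Bind N := node(2,app(node(c,q(5)),app(q(5),2))).
MGU = { W ↦ q(node(c,c)), X ↦ app(node(c,q(5)),app(q(5),2)), M ↦ app(5,c), L ↦ q(node(c,c)), V ↦ q(node(c,c)), A ↦ q(5), T ↦ node(5,2), N ↦ node(2,app(node(c,q(5)),app(q(5),2))) }, so L ↦ q(node(c,c)).

q(node(c,c))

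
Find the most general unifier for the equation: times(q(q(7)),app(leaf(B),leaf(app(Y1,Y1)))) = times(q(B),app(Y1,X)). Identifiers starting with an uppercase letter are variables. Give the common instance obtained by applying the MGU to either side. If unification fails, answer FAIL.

times(q(q(7)),app(leaf(q(7)),leaf(app(leaf(q(7)),leaf(q(7))))))

Decompose times/2: q(q(7)) = q(B),  app(leaf(B),leaf(app(Y1,Y1))) = app(Y1,X).
Decompose q/1: q(7) = B.
Bind B := q(7); substituting into the remaining equation gives: app(leaf(q(7)),leaf(app(Y1,Y1))) = app(Y1,X).
Decompose app/2: leaf(q(7)) = Y1,  leaf(app(Y1,Y1)) = X.
Bind Y1 := leaf(q(7)); substituting into the remaining equation gives: leaf(app(leaf(q(7)),leaf(q(7)))) = X.
Bind X := leaf(app(leaf(q(7)),leaf(q(7)))).
Applying the MGU to either side gives times(q(q(7)),app(leaf(q(7)),leaf(app(leaf(q(7)),leaf(q(7)))))).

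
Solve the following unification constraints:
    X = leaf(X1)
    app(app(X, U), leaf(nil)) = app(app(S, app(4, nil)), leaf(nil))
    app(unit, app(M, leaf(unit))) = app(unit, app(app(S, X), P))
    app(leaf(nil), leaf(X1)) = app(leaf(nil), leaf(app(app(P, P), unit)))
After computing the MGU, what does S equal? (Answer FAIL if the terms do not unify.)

leaf(app(app(leaf(unit), leaf(unit)), unit))

Bind X := leaf(X1); substituting into the 2 remaining equations that mention X gives: app(app(leaf(X1), U), leaf(nil)) = app(app(S, app(4, nil)), leaf(nil)),  app(unit, app(M, leaf(unit))) = app(unit, app(app(S, leaf(X1)), P)).
Decompose app/2: app(leaf(X1), U) = app(S, app(4, nil)),  leaf(nil) = leaf(nil).
Decompose app/2: leaf(X1) = S,  U = app(4, nil).
Bind S := leaf(X1); substituting into the one remaining equation that mentions S gives: app(unit, app(M, leaf(unit))) = app(unit, app(app(leaf(X1), leaf(X1)), P)).
Bind U := app(4, nil); no other remaining equation mentions U.
Delete trivial equation leaf(nil) = leaf(nil).
Decompose app/2: unit = unit,  app(M, leaf(unit)) = app(app(leaf(X1), leaf(X1)), P).
Delete trivial equation unit = unit.
Decompose app/2: M = app(leaf(X1), leaf(X1)),  leaf(unit) = P.
Bind M := app(leaf(X1), leaf(X1)); no other remaining equation mentions M.
Bind P := leaf(unit); substituting into the remaining equation gives: app(leaf(nil), leaf(X1)) = app(leaf(nil), leaf(app(app(leaf(unit), leaf(unit)), unit))).
Decompose app/2: leaf(nil) = leaf(nil),  leaf(X1) = leaf(app(app(leaf(unit), leaf(unit)), unit)).
Delete trivial equation leaf(nil) = leaf(nil).
Decompose leaf/1: X1 = app(app(leaf(unit), leaf(unit)), unit).
Bind X1 := app(app(leaf(unit), leaf(unit)), unit). Substituting into the earlier bindings gives X := leaf(app(app(leaf(unit), leaf(unit)), unit)), S := leaf(app(app(leaf(unit), leaf(unit)), unit)), M := app(leaf(app(app(leaf(unit), leaf(unit)), unit)), leaf(app(app(leaf(unit), leaf(unit)), unit))).
MGU = { X := leaf(app(app(leaf(unit), leaf(unit)), unit)), S := leaf(app(app(leaf(unit), leaf(unit)), unit)), U := app(4, nil), M := app(leaf(app(app(leaf(unit), leaf(unit)), unit)), leaf(app(app(leaf(unit), leaf(unit)), unit))), P := leaf(unit), X1 := app(app(leaf(unit), leaf(unit)), unit) }, so S := leaf(app(app(leaf(unit), leaf(unit)), unit)).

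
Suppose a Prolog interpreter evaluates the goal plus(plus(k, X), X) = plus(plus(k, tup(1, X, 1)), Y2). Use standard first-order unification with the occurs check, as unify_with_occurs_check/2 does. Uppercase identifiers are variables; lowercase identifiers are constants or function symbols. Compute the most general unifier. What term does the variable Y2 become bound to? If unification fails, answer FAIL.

Decompose plus/2: plus(k, X) = plus(k, tup(1, X, 1)),  X = Y2.
Decompose plus/2: k = k,  X = tup(1, X, 1).
Delete trivial equation k = k.
Occurs check fails: X occurs in tup(1, X, 1); the equation X = tup(1, X, 1) has no finite solution.

FAIL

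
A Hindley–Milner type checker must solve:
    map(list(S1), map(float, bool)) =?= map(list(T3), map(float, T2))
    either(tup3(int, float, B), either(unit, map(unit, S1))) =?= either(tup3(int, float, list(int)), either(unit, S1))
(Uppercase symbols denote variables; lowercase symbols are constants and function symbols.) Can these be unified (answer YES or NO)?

Decompose map/2: list(S1) =?= list(T3),  map(float, bool) =?= map(float, T2).
Decompose list/1: S1 =?= T3.
Bind S1 := T3; substituting into the one remaining equation that mentions S1 gives: either(tup3(int, float, B), either(unit, map(unit, T3))) =?= either(tup3(int, float, list(int)), either(unit, T3)).
Decompose map/2: float =?= float,  bool =?= T2.
Delete trivial equation float =?= float.
Bind T2 := bool; no other remaining equation mentions T2.
Decompose either/2: tup3(int, float, B) =?= tup3(int, float, list(int)),  either(unit, map(unit, T3)) =?= either(unit, T3).
Decompose tup3/3: int =?= int,  float =?= float,  B =?= list(int).
Delete trivial equation int =?= int.
Delete trivial equation float =?= float.
Bind B := list(int); no other remaining equation mentions B.
Decompose either/2: unit =?= unit,  map(unit, T3) =?= T3.
Delete trivial equation unit =?= unit.
Occurs check fails: T3 occurs in map(unit, T3); the equation T3 =?= map(unit, T3) has no finite solution.

NO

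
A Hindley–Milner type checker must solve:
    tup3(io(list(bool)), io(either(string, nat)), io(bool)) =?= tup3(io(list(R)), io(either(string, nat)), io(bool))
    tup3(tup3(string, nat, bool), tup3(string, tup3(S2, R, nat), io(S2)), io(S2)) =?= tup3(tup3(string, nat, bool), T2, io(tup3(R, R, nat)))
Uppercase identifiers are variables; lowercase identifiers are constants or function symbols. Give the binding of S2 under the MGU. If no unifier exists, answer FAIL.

Decompose tup3/3: io(list(bool)) =?= io(list(R)),  io(either(string, nat)) =?= io(either(string, nat)),  io(bool) =?= io(bool).
Decompose io/1: list(bool) =?= list(R).
Decompose list/1: bool =?= R.
Bind R := bool; substituting into the one remaining equation that mentions R gives: tup3(tup3(string, nat, bool), tup3(string, tup3(S2, bool, nat), io(S2)), io(S2)) =?= tup3(tup3(string, nat, bool), T2, io(tup3(bool, bool, nat))).
Delete trivial equation io(either(string, nat)) =?= io(either(string, nat)).
Delete trivial equation io(bool) =?= io(bool).
Decompose tup3/3: tup3(string, nat, bool) =?= tup3(string, nat, bool),  tup3(string, tup3(S2, bool, nat), io(S2)) =?= T2,  io(S2) =?= io(tup3(bool, bool, nat)).
Delete trivial equation tup3(string, nat, bool) =?= tup3(string, nat, bool).
Bind T2 := tup3(string, tup3(S2, bool, nat), io(S2)); no other remaining equation mentions T2.
Decompose io/1: S2 =?= tup3(bool, bool, nat).
Bind S2 := tup3(bool, bool, nat). Substituting into the earlier binding gives T2 := tup3(string, tup3(tup3(bool, bool, nat), bool, nat), io(tup3(bool, bool, nat))).
MGU = { R := bool, T2 := tup3(string, tup3(tup3(bool, bool, nat), bool, nat), io(tup3(bool, bool, nat))), S2 := tup3(bool, bool, nat) }, so S2 := tup3(bool, bool, nat).

tup3(bool, bool, nat)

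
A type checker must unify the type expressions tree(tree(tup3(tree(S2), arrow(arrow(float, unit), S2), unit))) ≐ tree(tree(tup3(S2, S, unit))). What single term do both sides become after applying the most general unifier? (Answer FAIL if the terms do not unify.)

Decompose tree/1: tree(tup3(tree(S2), arrow(arrow(float, unit), S2), unit)) ≐ tree(tup3(S2, S, unit)).
Decompose tree/1: tup3(tree(S2), arrow(arrow(float, unit), S2), unit) ≐ tup3(S2, S, unit).
Decompose tup3/3: tree(S2) ≐ S2,  arrow(arrow(float, unit), S2) ≐ S,  unit ≐ unit.
Occurs check fails: S2 occurs in tree(S2); the equation S2 ≐ tree(S2) has no finite solution.

FAIL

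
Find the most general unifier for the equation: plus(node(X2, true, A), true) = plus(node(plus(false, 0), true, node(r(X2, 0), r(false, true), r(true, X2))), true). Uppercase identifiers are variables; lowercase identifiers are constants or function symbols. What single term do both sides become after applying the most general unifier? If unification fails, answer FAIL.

plus(node(plus(false, 0), true, node(r(plus(false, 0), 0), r(false, true), r(true, plus(false, 0)))), true)

Decompose plus/2: node(X2, true, A) = node(plus(false, 0), true, node(r(X2, 0), r(false, true), r(true, X2))),  true = true.
Decompose node/3: X2 = plus(false, 0),  true = true,  A = node(r(X2, 0), r(false, true), r(true, X2)).
Bind X2 := plus(false, 0); substituting into the one remaining equation that mentions X2 gives: A = node(r(plus(false, 0), 0), r(false, true), r(true, plus(false, 0))).
Delete trivial equation true = true.
Bind A := node(r(plus(false, 0), 0), r(false, true), r(true, plus(false, 0))); no other remaining equation mentions A.
Delete trivial equation true = true.
Applying the MGU to either side gives plus(node(plus(false, 0), true, node(r(plus(false, 0), 0), r(false, true), r(true, plus(false, 0)))), true).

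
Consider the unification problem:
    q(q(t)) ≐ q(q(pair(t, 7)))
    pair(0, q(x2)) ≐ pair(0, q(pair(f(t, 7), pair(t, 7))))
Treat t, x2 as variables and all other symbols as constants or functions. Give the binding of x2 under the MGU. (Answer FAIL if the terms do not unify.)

FAIL

Decompose q/1: q(t) ≐ q(pair(t, 7)).
Decompose q/1: t ≐ pair(t, 7).
Occurs check fails: t occurs in pair(t, 7); the equation t ≐ pair(t, 7) has no finite solution.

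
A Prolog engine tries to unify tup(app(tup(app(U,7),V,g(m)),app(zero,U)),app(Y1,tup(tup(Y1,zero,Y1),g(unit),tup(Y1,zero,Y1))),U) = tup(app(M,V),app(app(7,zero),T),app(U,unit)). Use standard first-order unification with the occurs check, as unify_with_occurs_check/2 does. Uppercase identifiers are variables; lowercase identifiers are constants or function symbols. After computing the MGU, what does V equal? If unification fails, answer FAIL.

Decompose tup/3: app(tup(app(U,7),V,g(m)),app(zero,U)) = app(M,V),  app(Y1,tup(tup(Y1,zero,Y1),g(unit),tup(Y1,zero,Y1))) = app(app(7,zero),T),  U = app(U,unit).
Decompose app/2: tup(app(U,7),V,g(m)) = M,  app(zero,U) = V.
Bind M := tup(app(U,7),V,g(m)); no other remaining equation mentions M.
Bind V := app(zero,U); no other remaining equation mentions V. Substituting into the earlier binding gives M := tup(app(U,7),app(zero,U),g(m)).
Decompose app/2: Y1 = app(7,zero),  tup(tup(Y1,zero,Y1),g(unit),tup(Y1,zero,Y1)) = T.
Bind Y1 := app(7,zero); substituting into the one remaining equation that mentions Y1 gives: tup(tup(app(7,zero),zero,app(7,zero)),g(unit),tup(app(7,zero),zero,app(7,zero))) = T.
Bind T := tup(tup(app(7,zero),zero,app(7,zero)),g(unit),tup(app(7,zero),zero,app(7,zero))); no other remaining equation mentions T.
Occurs check fails: U occurs in app(U,unit); the equation U = app(U,unit) has no finite solution.

FAIL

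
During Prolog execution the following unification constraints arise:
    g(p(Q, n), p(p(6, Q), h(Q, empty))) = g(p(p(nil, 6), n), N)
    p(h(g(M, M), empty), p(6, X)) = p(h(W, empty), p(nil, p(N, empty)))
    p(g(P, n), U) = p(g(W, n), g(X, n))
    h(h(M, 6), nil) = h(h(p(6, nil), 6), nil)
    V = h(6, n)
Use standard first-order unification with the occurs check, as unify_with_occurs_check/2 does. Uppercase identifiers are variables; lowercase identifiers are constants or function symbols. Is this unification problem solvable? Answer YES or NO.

NO

Decompose g/2: p(Q, n) = p(p(nil, 6), n),  p(p(6, Q), h(Q, empty)) = N.
Decompose p/2: Q = p(nil, 6),  n = n.
Bind Q := p(nil, 6); substituting into the one remaining equation that mentions Q gives: p(p(6, p(nil, 6)), h(p(nil, 6), empty)) = N.
Delete trivial equation n = n.
Bind N := p(p(6, p(nil, 6)), h(p(nil, 6), empty)); substituting into the one remaining equation that mentions N gives: p(h(g(M, M), empty), p(6, X)) = p(h(W, empty), p(nil, p(p(p(6, p(nil, 6)), h(p(nil, 6), empty)), empty))).
Decompose p/2: h(g(M, M), empty) = h(W, empty),  p(6, X) = p(nil, p(p(p(6, p(nil, 6)), h(p(nil, 6), empty)), empty)).
Decompose h/2: g(M, M) = W,  empty = empty.
Bind W := g(M, M); substituting into the one remaining equation that mentions W gives: p(g(P, n), U) = p(g(g(M, M), n), g(X, n)).
Delete trivial equation empty = empty.
Decompose p/2: 6 = nil,  X = p(p(p(6, p(nil, 6)), h(p(nil, 6), empty)), empty).
Clash: constants 6 and nil differ; no unifier exists.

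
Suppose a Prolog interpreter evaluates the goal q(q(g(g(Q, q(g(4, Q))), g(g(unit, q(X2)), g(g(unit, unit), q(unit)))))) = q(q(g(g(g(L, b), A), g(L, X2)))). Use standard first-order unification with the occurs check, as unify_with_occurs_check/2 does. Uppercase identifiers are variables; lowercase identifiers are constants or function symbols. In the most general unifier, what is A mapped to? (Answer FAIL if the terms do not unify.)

q(g(4, g(g(unit, q(g(g(unit, unit), q(unit)))), b)))

Decompose q/1: q(g(g(Q, q(g(4, Q))), g(g(unit, q(X2)), g(g(unit, unit), q(unit))))) = q(g(g(g(L, b), A), g(L, X2))).
Decompose q/1: g(g(Q, q(g(4, Q))), g(g(unit, q(X2)), g(g(unit, unit), q(unit)))) = g(g(g(L, b), A), g(L, X2)).
Decompose g/2: g(Q, q(g(4, Q))) = g(g(L, b), A),  g(g(unit, q(X2)), g(g(unit, unit), q(unit))) = g(L, X2).
Decompose g/2: Q = g(L, b),  q(g(4, Q)) = A.
Bind Q := g(L, b); substituting into the one remaining equation that mentions Q gives: q(g(4, g(L, b))) = A.
Bind A := q(g(4, g(L, b))); no other remaining equation mentions A.
Decompose g/2: g(unit, q(X2)) = L,  g(g(unit, unit), q(unit)) = X2.
Bind L := g(unit, q(X2)); no other remaining equation mentions L. Substituting into the earlier bindings gives Q := g(g(unit, q(X2)), b), A := q(g(4, g(g(unit, q(X2)), b))).
Bind X2 := g(g(unit, unit), q(unit)). Substituting into the earlier bindings gives Q := g(g(unit, q(g(g(unit, unit), q(unit)))), b), A := q(g(4, g(g(unit, q(g(g(unit, unit), q(unit)))), b))), L := g(unit, q(g(g(unit, unit), q(unit)))).
MGU = { Q -> g(g(unit, q(g(g(unit, unit), q(unit)))), b), A -> q(g(4, g(g(unit, q(g(g(unit, unit), q(unit)))), b))), L -> g(unit, q(g(g(unit, unit), q(unit)))), X2 -> g(g(unit, unit), q(unit)) }, so A -> q(g(4, g(g(unit, q(g(g(unit, unit), q(unit)))), b))).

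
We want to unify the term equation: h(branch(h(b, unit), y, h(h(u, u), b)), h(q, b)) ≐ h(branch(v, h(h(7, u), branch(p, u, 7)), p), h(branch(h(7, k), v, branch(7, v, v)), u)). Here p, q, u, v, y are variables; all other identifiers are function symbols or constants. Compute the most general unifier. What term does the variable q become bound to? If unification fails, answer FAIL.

branch(h(7, k), h(b, unit), branch(7, h(b, unit), h(b, unit)))

Decompose h/2: branch(h(b, unit), y, h(h(u, u), b)) ≐ branch(v, h(h(7, u), branch(p, u, 7)), p),  h(q, b) ≐ h(branch(h(7, k), v, branch(7, v, v)), u).
Decompose branch/3: h(b, unit) ≐ v,  y ≐ h(h(7, u), branch(p, u, 7)),  h(h(u, u), b) ≐ p.
Bind v := h(b, unit); substituting into the one remaining equation that mentions v gives: h(q, b) ≐ h(branch(h(7, k), h(b, unit), branch(7, h(b, unit), h(b, unit))), u).
Bind y := h(h(7, u), branch(p, u, 7)); no other remaining equation mentions y.
Bind p := h(h(u, u), b); no other remaining equation mentions p. Substituting into the earlier binding gives y := h(h(7, u), branch(h(h(u, u), b), u, 7)).
Decompose h/2: q ≐ branch(h(7, k), h(b, unit), branch(7, h(b, unit), h(b, unit))),  b ≐ u.
Bind q := branch(h(7, k), h(b, unit), branch(7, h(b, unit), h(b, unit))); no other remaining equation mentions q.
Bind u := b. Substituting into the earlier bindings gives y := h(h(7, b), branch(h(h(b, b), b), b, 7)), p := h(h(b, b), b).
MGU = { v ↦ h(b, unit), y ↦ h(h(7, b), branch(h(h(b, b), b), b, 7)), p ↦ h(h(b, b), b), q ↦ branch(h(7, k), h(b, unit), branch(7, h(b, unit), h(b, unit))), u ↦ b }, so q ↦ branch(h(7, k), h(b, unit), branch(7, h(b, unit), h(b, unit))).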